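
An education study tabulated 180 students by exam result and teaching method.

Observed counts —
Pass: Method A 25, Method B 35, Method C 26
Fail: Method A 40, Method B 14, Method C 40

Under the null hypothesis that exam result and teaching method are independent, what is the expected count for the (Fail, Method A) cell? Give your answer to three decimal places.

Row total (Fail) = 94; column total (Method A) = 65; grand total N = 180.
Expected count = (row total × column total) / N = 94 × 65 / 180 = 33.944.

33.944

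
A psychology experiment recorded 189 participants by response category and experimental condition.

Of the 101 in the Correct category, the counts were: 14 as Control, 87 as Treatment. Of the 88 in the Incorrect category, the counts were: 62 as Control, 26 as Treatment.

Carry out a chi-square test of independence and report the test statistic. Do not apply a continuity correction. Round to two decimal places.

Row totals: 101, 88. Column totals: 76, 113. Grand total N = 189.
Expected counts (row total × column total / N):
  Correct, Control: 101×76/189 = 40.614
  Correct, Treatment: 101×113/189 = 60.386
  Incorrect, Control: 88×76/189 = 35.386
  Incorrect, Treatment: 88×113/189 = 52.614
Contributions (O − E)²/E:
  (14 − 40.614)²/40.614 = 17.4399
  (87 − 60.386)²/60.386 = 11.7296
  (62 − 35.386)²/35.386 = 20.0165
  (26 − 52.614)²/52.614 = 13.4623
χ² = 17.4399 + 11.7296 + 20.0165 + 13.4623 = 62.65

62.65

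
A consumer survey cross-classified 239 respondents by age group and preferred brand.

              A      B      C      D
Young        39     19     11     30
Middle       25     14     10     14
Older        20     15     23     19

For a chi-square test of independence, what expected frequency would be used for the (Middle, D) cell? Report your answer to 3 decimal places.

Row total (Middle) = 63; column total (D) = 63; grand total N = 239.
Expected count = (row total × column total) / N = 63 × 63 / 239 = 16.607.

16.607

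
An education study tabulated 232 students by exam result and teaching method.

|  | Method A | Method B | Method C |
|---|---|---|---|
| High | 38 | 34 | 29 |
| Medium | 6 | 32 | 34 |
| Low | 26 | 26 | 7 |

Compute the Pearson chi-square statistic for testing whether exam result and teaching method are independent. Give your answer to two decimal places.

Row totals: 101, 72, 59. Column totals: 70, 92, 70. Grand total N = 232.
Expected counts (row total × column total / N):
  High, Method A: 101×70/232 = 30.474
  High, Method B: 101×92/232 = 40.052
  High, Method C: 101×70/232 = 30.474
  Medium, Method A: 72×70/232 = 21.724
  Medium, Method B: 72×92/232 = 28.552
  Medium, Method C: 72×70/232 = 21.724
  Low, Method A: 59×70/232 = 17.802
  Low, Method B: 59×92/232 = 23.397
  Low, Method C: 59×70/232 = 17.802
Contributions (O − E)²/E:
  (38 − 30.474)²/30.474 = 1.8587
  (34 − 40.052)²/40.052 = 0.9145
  (29 − 30.474)²/30.474 = 0.0713
  (6 − 21.724)²/21.724 = 11.3812
  (32 − 28.552)²/28.552 = 0.4164
  (34 − 21.724)²/21.724 = 6.9370
  (26 − 17.802)²/17.802 = 3.7753
  (26 − 23.397)²/23.397 = 0.2896
  (7 − 17.802)²/17.802 = 6.5545
χ² = 1.8587 + 0.9145 + 0.0713 + 11.3812 + 0.4164 + 6.9370 + 3.7753 + 0.2896 + 6.5545 = 32.20

32.20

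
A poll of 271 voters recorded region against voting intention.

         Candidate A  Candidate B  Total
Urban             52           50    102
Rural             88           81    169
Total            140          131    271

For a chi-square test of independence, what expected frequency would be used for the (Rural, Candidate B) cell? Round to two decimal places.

81.69

Row total (Rural) = 169; column total (Candidate B) = 131; grand total N = 271.
Expected count = (row total × column total) / N = 169 × 131 / 271 = 81.69.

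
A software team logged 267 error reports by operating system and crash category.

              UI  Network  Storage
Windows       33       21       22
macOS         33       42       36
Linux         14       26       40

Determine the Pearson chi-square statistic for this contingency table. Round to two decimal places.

Row totals: 76, 111, 80. Column totals: 80, 89, 98. Grand total N = 267.
Expected counts (row total × column total / N):
  Windows, UI: 76×80/267 = 22.772
  Windows, Network: 76×89/267 = 25.333
  Windows, Storage: 76×98/267 = 27.895
  macOS, UI: 111×80/267 = 33.258
  macOS, Network: 111×89/267 = 37.000
  macOS, Storage: 111×98/267 = 40.742
  Linux, UI: 80×80/267 = 23.970
  Linux, Network: 80×89/267 = 26.667
  Linux, Storage: 80×98/267 = 29.363
Contributions (O − E)²/E:
  (33 − 22.772)²/22.772 = 4.5939
  (21 − 25.333)²/25.333 = 0.7411
  (22 − 27.895)²/27.895 = 1.2458
  (33 − 33.258)²/33.258 = 0.0020
  (42 − 37.000)²/37.000 = 0.6757
  (36 − 40.742)²/40.742 = 0.5519
  (14 − 23.970)²/23.970 = 4.1469
  (26 − 26.667)²/26.667 = 0.0167
  (40 − 29.363)²/29.363 = 3.8533
χ² = 4.5939 + 0.7411 + 1.2458 + 0.0020 + 0.6757 + 0.5519 + 4.1469 + 0.0167 + 3.8533 = 15.83

15.83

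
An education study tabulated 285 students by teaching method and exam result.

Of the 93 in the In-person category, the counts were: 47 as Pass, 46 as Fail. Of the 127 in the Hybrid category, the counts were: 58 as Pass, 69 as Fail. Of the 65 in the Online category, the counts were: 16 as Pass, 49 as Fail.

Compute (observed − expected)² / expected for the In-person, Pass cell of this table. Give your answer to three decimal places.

Row total (In-person) = 93; column total (Pass) = 121; N = 285.
Expected count E = 93 × 121 / 285 = 39.4842.
Contribution = (O − E)²/E = (47 − 39.4842)² / 39.4842 = 1.431.

1.431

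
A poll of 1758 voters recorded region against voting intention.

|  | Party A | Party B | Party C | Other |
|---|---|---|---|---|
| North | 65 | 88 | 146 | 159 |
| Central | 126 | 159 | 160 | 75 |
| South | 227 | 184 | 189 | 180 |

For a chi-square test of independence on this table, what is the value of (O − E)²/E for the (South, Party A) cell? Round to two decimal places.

Row total (South) = 780; column total (Party A) = 418; N = 1758.
Expected count E = 780 × 418 / 1758 = 185.461.
Contribution = (O − E)²/E = (227 − 185.461)² / 185.461 = 9.30.

9.30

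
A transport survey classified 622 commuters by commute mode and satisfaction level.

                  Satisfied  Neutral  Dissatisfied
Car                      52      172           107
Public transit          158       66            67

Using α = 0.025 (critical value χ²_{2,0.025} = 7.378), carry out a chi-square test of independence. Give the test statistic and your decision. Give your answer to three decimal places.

Row totals: 331, 291. Column totals: 210, 238, 174. Grand total N = 622.
Expected counts (row total × column total / N):
  Car, Satisfied: 331×210/622 = 111.7524
  Car, Neutral: 331×238/622 = 126.6527
  Car, Dissatisfied: 331×174/622 = 92.5949
  Public transit, Satisfied: 291×210/622 = 98.2476
  Public transit, Neutral: 291×238/622 = 111.3473
  Public transit, Dissatisfied: 291×174/622 = 81.4051
Contributions (O − E)²/E:
  (52 − 111.7524)²/111.7524 = 31.9487
  (172 − 126.6527)²/126.6527 = 16.2364
  (107 − 92.5949)²/92.5949 = 2.2410
  (158 − 98.2476)²/98.2476 = 36.3403
  (66 − 111.3473)²/111.3473 = 18.4681
  (67 − 81.4051)²/81.4051 = 2.5491
χ² = 31.9487 + 16.2364 + 2.2410 + 36.3403 + 18.4681 + 2.5491 = 107.784
df = (2−1)(3−1) = 2. Since 107.784 > 7.378, reject the null hypothesis of independence at α = 0.025.

107.784; reject H₀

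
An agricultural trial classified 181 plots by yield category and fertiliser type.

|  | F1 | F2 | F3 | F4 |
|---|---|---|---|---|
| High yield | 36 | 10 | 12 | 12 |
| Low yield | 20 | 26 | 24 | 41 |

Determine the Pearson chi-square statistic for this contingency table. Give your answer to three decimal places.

23.467

Row totals: 70, 111. Column totals: 56, 36, 36, 53. Grand total N = 181.
Expected counts (row total × column total / N):
  High yield, F1: 70×56/181 = 21.6575
  High yield, F2: 70×36/181 = 13.9227
  High yield, F3: 70×36/181 = 13.9227
  High yield, F4: 70×53/181 = 20.4972
  Low yield, F1: 111×56/181 = 34.3425
  Low yield, F2: 111×36/181 = 22.0773
  Low yield, F3: 111×36/181 = 22.0773
  Low yield, F4: 111×53/181 = 32.5028
Contributions (O − E)²/E:
  (36 − 21.6575)²/21.6575 = 9.4982
  (10 − 13.9227)²/13.9227 = 1.1052
  (12 − 13.9227)²/13.9227 = 0.2655
  (12 − 20.4972)²/20.4972 = 3.5225
  (20 − 34.3425)²/34.3425 = 5.9899
  (26 − 22.0773)²/22.0773 = 0.6970
  (24 − 22.0773)²/22.0773 = 0.1674
  (41 − 32.5028)²/32.5028 = 2.2214
χ² = 9.4982 + 1.1052 + 0.2655 + 3.5225 + 5.9899 + 0.6970 + 0.1674 + 2.2214 = 23.467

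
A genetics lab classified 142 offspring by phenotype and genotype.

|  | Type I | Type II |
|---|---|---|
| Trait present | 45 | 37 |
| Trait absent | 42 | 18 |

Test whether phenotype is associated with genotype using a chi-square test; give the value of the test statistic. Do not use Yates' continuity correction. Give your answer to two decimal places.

3.34

Row totals: 82, 60. Column totals: 87, 55. Grand total N = 142.
Expected counts (row total × column total / N):
  Trait present, Type I: 82×87/142 = 50.239
  Trait present, Type II: 82×55/142 = 31.761
  Trait absent, Type I: 60×87/142 = 36.761
  Trait absent, Type II: 60×55/142 = 23.239
Contributions (O − E)²/E:
  (45 − 50.239)²/50.239 = 0.5463
  (37 − 31.761)²/31.761 = 0.8642
  (42 − 36.761)²/36.761 = 0.7466
  (18 − 23.239)²/23.239 = 1.1811
χ² = 0.5463 + 0.8642 + 0.7466 + 1.1811 = 3.34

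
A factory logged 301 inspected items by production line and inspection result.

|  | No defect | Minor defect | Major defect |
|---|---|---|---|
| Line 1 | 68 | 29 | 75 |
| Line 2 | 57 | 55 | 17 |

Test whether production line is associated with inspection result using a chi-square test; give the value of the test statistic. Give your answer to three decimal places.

40.260

Row totals: 172, 129. Column totals: 125, 84, 92. Grand total N = 301.
Expected counts (row total × column total / N):
  Line 1, No defect: 172×125/301 = 71.4286
  Line 1, Minor defect: 172×84/301 = 48.0000
  Line 1, Major defect: 172×92/301 = 52.5714
  Line 2, No defect: 129×125/301 = 53.5714
  Line 2, Minor defect: 129×84/301 = 36.0000
  Line 2, Major defect: 129×92/301 = 39.4286
Contributions (O − E)²/E:
  (68 − 71.4286)²/71.4286 = 0.1646
  (29 − 48.0000)²/48.0000 = 7.5208
  (75 − 52.5714)²/52.5714 = 9.5687
  (57 − 53.5714)²/53.5714 = 0.2194
  (55 − 36.0000)²/36.0000 = 10.0278
  (17 − 39.4286)²/39.4286 = 12.7583
χ² = 0.1646 + 7.5208 + 9.5687 + 0.2194 + 10.0278 + 12.7583 = 40.260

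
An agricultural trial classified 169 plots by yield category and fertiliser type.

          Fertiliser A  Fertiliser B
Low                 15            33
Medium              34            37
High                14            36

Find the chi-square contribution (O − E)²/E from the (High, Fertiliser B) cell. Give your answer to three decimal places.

0.686

Row total (High) = 50; column total (Fertiliser B) = 106; N = 169.
Expected count E = 50 × 106 / 169 = 31.3609.
Contribution = (O − E)²/E = (36 − 31.3609)² / 31.3609 = 0.686.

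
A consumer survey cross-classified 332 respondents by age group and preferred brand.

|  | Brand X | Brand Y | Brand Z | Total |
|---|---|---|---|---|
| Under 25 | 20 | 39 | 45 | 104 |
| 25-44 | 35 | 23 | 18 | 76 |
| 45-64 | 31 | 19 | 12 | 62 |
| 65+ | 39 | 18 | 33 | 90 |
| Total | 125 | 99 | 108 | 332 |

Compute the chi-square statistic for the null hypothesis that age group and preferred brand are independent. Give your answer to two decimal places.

Grand total N = 332.
Expected counts (row total × column total / N):
  Under 25, Brand X: 104×125/332 = 39.1566
  Under 25, Brand Y: 104×99/332 = 31.0120
  Under 25, Brand Z: 104×108/332 = 33.8313
  25-44, Brand X: 76×125/332 = 28.6145
  25-44, Brand Y: 76×99/332 = 22.6627
  25-44, Brand Z: 76×108/332 = 24.7229
  45-64, Brand X: 62×125/332 = 23.3434
  45-64, Brand Y: 62×99/332 = 18.4880
  45-64, Brand Z: 62×108/332 = 20.1687
  65+, Brand X: 90×125/332 = 33.8855
  65+, Brand Y: 90×99/332 = 26.8373
  65+, Brand Z: 90×108/332 = 29.2771
Contributions (O − E)²/E:
  (20 − 39.1566)²/39.1566 = 9.3720
  (39 − 31.0120)²/31.0120 = 2.0575
  (45 − 33.8313)²/33.8313 = 3.6871
  (35 − 28.6145)²/28.6145 = 1.4250
  (23 − 22.6627)²/22.6627 = 0.0050
  (18 − 24.7229)²/24.7229 = 1.8282
  (31 − 23.3434)²/23.3434 = 2.5114
  (19 − 18.4880)²/18.4880 = 0.0142
  (12 − 20.1687)²/20.1687 = 3.3085
  (39 − 33.8855)²/33.8855 = 0.7720
  (18 − 26.8373)²/26.8373 = 2.9100
  (33 − 29.2771)²/29.2771 = 0.4734
χ² = 9.3720 + 2.0575 + 3.6871 + 1.4250 + 0.0050 + 1.8282 + 2.5114 + 0.0142 + 3.3085 + 0.7720 + 2.9100 + 0.4734 = 28.36

28.36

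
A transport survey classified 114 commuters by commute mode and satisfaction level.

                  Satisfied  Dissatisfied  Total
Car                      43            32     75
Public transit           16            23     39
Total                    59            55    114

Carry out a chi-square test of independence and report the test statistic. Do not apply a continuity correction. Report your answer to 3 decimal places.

Grand total N = 114.
Expected counts (row total × column total / N):
  Car, Satisfied: 75×59/114 = 38.8158
  Car, Dissatisfied: 75×55/114 = 36.1842
  Public transit, Satisfied: 39×59/114 = 20.1842
  Public transit, Dissatisfied: 39×55/114 = 18.8158
Contributions (O − E)²/E:
  (43 − 38.8158)²/38.8158 = 0.4510
  (32 − 36.1842)²/36.1842 = 0.4838
  (16 − 20.1842)²/20.1842 = 0.8674
  (23 − 18.8158)²/18.8158 = 0.9305
χ² = 0.4510 + 0.4838 + 0.8674 + 0.9305 = 2.733

2.733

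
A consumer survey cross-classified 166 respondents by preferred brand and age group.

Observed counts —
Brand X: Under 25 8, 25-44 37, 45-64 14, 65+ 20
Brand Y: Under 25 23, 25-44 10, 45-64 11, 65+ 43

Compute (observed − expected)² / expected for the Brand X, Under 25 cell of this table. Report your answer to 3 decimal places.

3.091

Row total (Brand X) = 79; column total (Under 25) = 31; N = 166.
Expected count E = 79 × 31 / 166 = 14.7530.
Contribution = (O − E)²/E = (8 − 14.7530)² / 14.7530 = 3.091.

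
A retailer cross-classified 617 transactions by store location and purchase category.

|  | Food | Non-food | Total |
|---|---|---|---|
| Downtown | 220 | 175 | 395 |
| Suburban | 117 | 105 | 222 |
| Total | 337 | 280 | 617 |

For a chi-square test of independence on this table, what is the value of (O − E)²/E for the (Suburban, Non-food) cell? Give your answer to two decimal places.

0.18

Row total (Suburban) = 222; column total (Non-food) = 280; N = 617.
Expected count E = 222 × 280 / 617 = 100.746.
Contribution = (O − E)²/E = (105 − 100.746)² / 100.746 = 0.18.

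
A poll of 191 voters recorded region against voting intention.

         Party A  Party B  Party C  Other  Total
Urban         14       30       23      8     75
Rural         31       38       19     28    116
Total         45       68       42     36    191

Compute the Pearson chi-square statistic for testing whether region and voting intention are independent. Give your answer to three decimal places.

10.540

Grand total N = 191.
Expected counts (row total × column total / N):
  Urban, Party A: 75×45/191 = 17.6702
  Urban, Party B: 75×68/191 = 26.7016
  Urban, Party C: 75×42/191 = 16.4921
  Urban, Other: 75×36/191 = 14.1361
  Rural, Party A: 116×45/191 = 27.3298
  Rural, Party B: 116×68/191 = 41.2984
  Rural, Party C: 116×42/191 = 25.5079
  Rural, Other: 116×36/191 = 21.8639
Contributions (O − E)²/E:
  (14 − 17.6702)²/17.6702 = 0.7623
  (30 − 26.7016)²/26.7016 = 0.4074
  (23 − 16.4921)²/16.4921 = 2.5681
  (8 − 14.1361)²/14.1361 = 2.6635
  (31 − 27.3298)²/27.3298 = 0.4929
  (38 − 41.2984)²/41.2984 = 0.2634
  (19 − 25.5079)²/25.5079 = 1.6604
  (28 − 21.8639)²/21.8639 = 1.7221
χ² = 0.7623 + 0.4074 + 2.5681 + 2.6635 + 0.4929 + 0.2634 + 1.6604 + 1.7221 = 10.540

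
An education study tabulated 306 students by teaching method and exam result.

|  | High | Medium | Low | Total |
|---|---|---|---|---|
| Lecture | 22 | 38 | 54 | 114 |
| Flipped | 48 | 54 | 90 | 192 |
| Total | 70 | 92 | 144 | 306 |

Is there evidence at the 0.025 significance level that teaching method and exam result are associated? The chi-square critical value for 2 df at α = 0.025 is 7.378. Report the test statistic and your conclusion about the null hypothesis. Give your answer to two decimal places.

Grand total N = 306.
Expected counts (row total × column total / N):
  Lecture, High: 114×70/306 = 26.078
  Lecture, Medium: 114×92/306 = 34.275
  Lecture, Low: 114×144/306 = 53.647
  Flipped, High: 192×70/306 = 43.922
  Flipped, Medium: 192×92/306 = 57.725
  Flipped, Low: 192×144/306 = 90.353
Contributions (O − E)²/E:
  (22 − 26.078)²/26.078 = 0.6377
  (38 − 34.275)²/34.275 = 0.4048
  (54 − 53.647)²/53.647 = 0.0023
  (48 − 43.922)²/43.922 = 0.3786
  (54 − 57.725)²/57.725 = 0.2404
  (90 − 90.353)²/90.353 = 0.0014
χ² = 0.6377 + 0.4048 + 0.0023 + 0.3786 + 0.2404 + 0.0014 = 1.67
df = (2−1)(3−1) = 2. Since 1.67 < 7.378, fail to reject the null hypothesis of independence at α = 0.025.

1.67; fail to reject H₀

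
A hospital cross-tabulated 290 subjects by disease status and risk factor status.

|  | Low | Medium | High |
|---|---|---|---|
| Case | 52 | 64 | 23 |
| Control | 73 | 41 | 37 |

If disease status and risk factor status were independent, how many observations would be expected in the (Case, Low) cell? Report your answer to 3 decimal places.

59.914

Row total (Case) = 139; column total (Low) = 125; grand total N = 290.
Expected count = (row total × column total) / N = 139 × 125 / 290 = 59.914.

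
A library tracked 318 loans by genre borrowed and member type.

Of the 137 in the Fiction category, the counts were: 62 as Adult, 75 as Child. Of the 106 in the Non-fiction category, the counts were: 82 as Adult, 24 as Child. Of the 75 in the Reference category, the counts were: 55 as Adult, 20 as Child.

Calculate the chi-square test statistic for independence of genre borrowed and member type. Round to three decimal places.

31.148

Row totals: 137, 106, 75. Column totals: 199, 119. Grand total N = 318.
Expected counts (row total × column total / N):
  Fiction, Adult: 137×199/318 = 85.7327
  Fiction, Child: 137×119/318 = 51.2673
  Non-fiction, Adult: 106×199/318 = 66.3333
  Non-fiction, Child: 106×119/318 = 39.6667
  Reference, Adult: 75×199/318 = 46.9340
  Reference, Child: 75×119/318 = 28.0660
Contributions (O − E)²/E:
  (62 − 85.7327)²/85.7327 = 6.5697
  (75 − 51.2673)²/51.2673 = 10.9864
  (82 − 66.3333)²/66.3333 = 3.7002
  (24 − 39.6667)²/39.6667 = 6.1877
  (55 − 46.9340)²/46.9340 = 1.3862
  (20 − 28.0660)²/28.0660 = 2.3181
χ² = 6.5697 + 10.9864 + 3.7002 + 6.1877 + 1.3862 + 2.3181 = 31.148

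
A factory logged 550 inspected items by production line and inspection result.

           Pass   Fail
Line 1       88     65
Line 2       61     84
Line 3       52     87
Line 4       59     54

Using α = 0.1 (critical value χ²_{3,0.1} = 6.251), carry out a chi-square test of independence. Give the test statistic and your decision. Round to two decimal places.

14.55; reject H₀

Row totals: 153, 145, 139, 113. Column totals: 260, 290. Grand total N = 550.
Expected counts (row total × column total / N):
  Line 1, Pass: 153×260/550 = 72.327
  Line 1, Fail: 153×290/550 = 80.673
  Line 2, Pass: 145×260/550 = 68.545
  Line 2, Fail: 145×290/550 = 76.455
  Line 3, Pass: 139×260/550 = 65.709
  Line 3, Fail: 139×290/550 = 73.291
  Line 4, Pass: 113×260/550 = 53.418
  Line 4, Fail: 113×290/550 = 59.582
Contributions (O − E)²/E:
  (88 − 72.327)²/72.327 = 3.3963
  (65 − 80.673)²/80.673 = 3.0449
  (61 − 68.545)²/68.545 = 0.8305
  (84 − 76.455)²/76.455 = 0.7446
  (52 − 65.709)²/65.709 = 2.8601
  (87 − 73.291)²/73.291 = 2.5643
  (59 − 53.418)²/53.418 = 0.5833
  (54 − 59.582)²/59.582 = 0.5230
χ² = 3.3963 + 3.0449 + 0.8305 + 0.7446 + 2.8601 + 2.5643 + 0.5833 + 0.5230 = 14.55
df = (4−1)(2−1) = 3. Since 14.55 > 6.251, reject the null hypothesis of independence at α = 0.1.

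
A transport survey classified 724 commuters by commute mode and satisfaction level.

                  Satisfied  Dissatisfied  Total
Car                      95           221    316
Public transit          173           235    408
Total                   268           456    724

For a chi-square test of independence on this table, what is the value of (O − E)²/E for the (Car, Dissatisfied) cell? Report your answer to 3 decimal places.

Row total (Car) = 316; column total (Dissatisfied) = 456; N = 724.
Expected count E = 316 × 456 / 724 = 199.0276.
Contribution = (O − E)²/E = (221 − 199.0276)² / 199.0276 = 2.426.

2.426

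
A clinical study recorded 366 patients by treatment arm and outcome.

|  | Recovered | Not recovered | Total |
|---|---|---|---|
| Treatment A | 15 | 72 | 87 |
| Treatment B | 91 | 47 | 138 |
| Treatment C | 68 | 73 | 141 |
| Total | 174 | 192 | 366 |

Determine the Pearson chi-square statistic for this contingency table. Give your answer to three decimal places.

50.789

Grand total N = 366.
Expected counts (row total × column total / N):
  Treatment A, Recovered: 87×174/366 = 41.3607
  Treatment A, Not recovered: 87×192/366 = 45.6393
  Treatment B, Recovered: 138×174/366 = 65.6066
  Treatment B, Not recovered: 138×192/366 = 72.3934
  Treatment C, Recovered: 141×174/366 = 67.0328
  Treatment C, Not recovered: 141×192/366 = 73.9672
Contributions (O − E)²/E:
  (15 − 41.3607)²/41.3607 = 16.8006
  (72 − 45.6393)²/45.6393 = 15.2256
  (91 − 65.6066)²/65.6066 = 9.8287
  (47 − 72.3934)²/72.3934 = 8.9072
  (68 − 67.0328)²/67.0328 = 0.0140
  (73 − 73.9672)²/73.9672 = 0.0126
χ² = 16.8006 + 15.2256 + 9.8287 + 8.9072 + 0.0140 + 0.0126 = 50.789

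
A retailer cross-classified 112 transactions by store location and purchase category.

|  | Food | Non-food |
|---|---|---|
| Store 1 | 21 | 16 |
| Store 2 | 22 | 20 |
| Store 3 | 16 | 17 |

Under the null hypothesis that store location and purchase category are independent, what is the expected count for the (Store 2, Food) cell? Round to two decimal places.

22.13

Row total (Store 2) = 42; column total (Food) = 59; grand total N = 112.
Expected count = (row total × column total) / N = 42 × 59 / 112 = 22.13.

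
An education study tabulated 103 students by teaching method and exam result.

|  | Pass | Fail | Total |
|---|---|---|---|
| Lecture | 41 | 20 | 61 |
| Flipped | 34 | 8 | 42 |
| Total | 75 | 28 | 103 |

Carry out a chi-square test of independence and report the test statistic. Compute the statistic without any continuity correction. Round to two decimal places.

Grand total N = 103.
Expected counts (row total × column total / N):
  Lecture, Pass: 61×75/103 = 44.417
  Lecture, Fail: 61×28/103 = 16.583
  Flipped, Pass: 42×75/103 = 30.583
  Flipped, Fail: 42×28/103 = 11.417
Contributions (O − E)²/E:
  (41 − 44.417)²/44.417 = 0.2629
  (20 − 16.583)²/16.583 = 0.7041
  (34 − 30.583)²/30.583 = 0.3818
  (8 − 11.417)²/11.417 = 1.0227
χ² = 0.2629 + 0.7041 + 0.3818 + 1.0227 = 2.37

2.37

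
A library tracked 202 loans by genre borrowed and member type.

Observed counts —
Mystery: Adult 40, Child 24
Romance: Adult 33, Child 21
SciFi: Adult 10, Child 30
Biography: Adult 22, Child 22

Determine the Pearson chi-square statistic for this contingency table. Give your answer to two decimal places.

16.38

Row totals: 64, 54, 40, 44. Column totals: 105, 97. Grand total N = 202.
Expected counts (row total × column total / N):
  Mystery, Adult: 64×105/202 = 33.2673
  Mystery, Child: 64×97/202 = 30.7327
  Romance, Adult: 54×105/202 = 28.0693
  Romance, Child: 54×97/202 = 25.9307
  SciFi, Adult: 40×105/202 = 20.7921
  SciFi, Child: 40×97/202 = 19.2079
  Biography, Adult: 44×105/202 = 22.8713
  Biography, Child: 44×97/202 = 21.1287
Contributions (O − E)²/E:
  (40 − 33.2673)²/33.2673 = 1.3626
  (24 − 30.7327)²/30.7327 = 1.4750
  (33 − 28.0693)²/28.0693 = 0.8661
  (21 − 25.9307)²/25.9307 = 0.9376
  (10 − 20.7921)²/20.7921 = 5.6016
  (30 − 19.2079)²/19.2079 = 6.0636
  (22 − 22.8713)²/22.8713 = 0.0332
  (22 − 21.1287)²/21.1287 = 0.0359
χ² = 1.3626 + 1.4750 + 0.8661 + 0.9376 + 5.6016 + 6.0636 + 0.0332 + 0.0359 = 16.38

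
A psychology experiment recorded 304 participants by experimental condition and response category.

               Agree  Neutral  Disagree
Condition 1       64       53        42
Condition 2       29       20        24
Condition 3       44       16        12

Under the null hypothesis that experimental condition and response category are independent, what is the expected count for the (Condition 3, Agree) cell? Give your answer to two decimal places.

Row total (Condition 3) = 72; column total (Agree) = 137; grand total N = 304.
Expected count = (row total × column total) / N = 72 × 137 / 304 = 32.45.

32.45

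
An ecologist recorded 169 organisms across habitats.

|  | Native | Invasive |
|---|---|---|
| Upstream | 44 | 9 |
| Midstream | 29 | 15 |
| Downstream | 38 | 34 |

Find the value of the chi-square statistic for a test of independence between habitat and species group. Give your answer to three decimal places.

12.387

Row totals: 53, 44, 72. Column totals: 111, 58. Grand total N = 169.
Expected counts (row total × column total / N):
  Upstream, Native: 53×111/169 = 34.81065
  Upstream, Invasive: 53×58/169 = 18.18935
  Midstream, Native: 44×111/169 = 28.89941
  Midstream, Invasive: 44×58/169 = 15.10059
  Downstream, Native: 72×111/169 = 47.28994
  Downstream, Invasive: 72×58/169 = 24.71006
Contributions (O − E)²/E:
  (44 − 34.81065)²/34.81065 = 2.4258
  (9 − 18.18935)²/18.18935 = 4.6425
  (29 − 28.89941)²/28.89941 = 0.0004
  (15 − 15.10059)²/15.10059 = 0.0007
  (38 − 47.28994)²/47.28994 = 1.8250
  (34 − 24.71006)²/24.71006 = 3.4926
χ² = 2.4258 + 4.6425 + 0.0004 + 0.0007 + 1.8250 + 3.4926 = 12.387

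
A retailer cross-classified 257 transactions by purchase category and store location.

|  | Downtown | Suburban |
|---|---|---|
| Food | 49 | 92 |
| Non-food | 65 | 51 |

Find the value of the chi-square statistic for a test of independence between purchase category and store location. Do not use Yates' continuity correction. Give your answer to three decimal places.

11.679

Row totals: 141, 116. Column totals: 114, 143. Grand total N = 257.
Expected counts (row total × column total / N):
  Food, Downtown: 141×114/257 = 62.5447
  Food, Suburban: 141×143/257 = 78.4553
  Non-food, Downtown: 116×114/257 = 51.4553
  Non-food, Suburban: 116×143/257 = 64.5447
Contributions (O − E)²/E:
  (49 − 62.5447)²/62.5447 = 2.9332
  (92 − 78.4553)²/78.4553 = 2.3384
  (65 − 51.4553)²/51.4553 = 3.5654
  (51 − 64.5447)²/64.5447 = 2.8424
χ² = 2.9332 + 2.3384 + 3.5654 + 2.8424 = 11.679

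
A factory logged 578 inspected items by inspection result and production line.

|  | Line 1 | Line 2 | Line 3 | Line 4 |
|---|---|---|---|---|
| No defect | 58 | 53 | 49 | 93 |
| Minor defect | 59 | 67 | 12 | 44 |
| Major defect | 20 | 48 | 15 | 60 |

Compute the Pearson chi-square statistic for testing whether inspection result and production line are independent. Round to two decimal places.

44.62

Row totals: 253, 182, 143. Column totals: 137, 168, 76, 197. Grand total N = 578.
Expected counts (row total × column total / N):
  No defect, Line 1: 253×137/578 = 59.9671
  No defect, Line 2: 253×168/578 = 73.5363
  No defect, Line 3: 253×76/578 = 33.2664
  No defect, Line 4: 253×197/578 = 86.2301
  Minor defect, Line 1: 182×137/578 = 43.1384
  Minor defect, Line 2: 182×168/578 = 52.8997
  Minor defect, Line 3: 182×76/578 = 23.9308
  Minor defect, Line 4: 182×197/578 = 62.0311
  Major defect, Line 1: 143×137/578 = 33.8945
  Major defect, Line 2: 143×168/578 = 41.5640
  Major defect, Line 3: 143×76/578 = 18.8028
  Major defect, Line 4: 143×197/578 = 48.7388
Contributions (O − E)²/E:
  (58 − 59.9671)²/59.9671 = 0.0645
  (53 − 73.5363)²/73.5363 = 5.7351
  (49 − 33.2664)²/33.2664 = 7.4413
  (93 − 86.2301)²/86.2301 = 0.5315
  (59 − 43.1384)²/43.1384 = 5.8322
  (67 − 52.8997)²/52.8997 = 3.7584
  (12 − 23.9308)²/23.9308 = 5.9482
  (44 − 62.0311)²/62.0311 = 5.2413
  (20 − 33.8945)²/33.8945 = 5.6958
  (48 − 41.5640)²/41.5640 = 0.9966
  (15 − 18.8028)²/18.8028 = 0.7691
  (60 − 48.7388)²/48.7388 = 2.6019
χ² = 0.0645 + 5.7351 + 7.4413 + 0.5315 + 5.8322 + 3.7584 + 5.9482 + 5.2413 + 5.6958 + 0.9966 + 0.7691 + 2.6019 = 44.62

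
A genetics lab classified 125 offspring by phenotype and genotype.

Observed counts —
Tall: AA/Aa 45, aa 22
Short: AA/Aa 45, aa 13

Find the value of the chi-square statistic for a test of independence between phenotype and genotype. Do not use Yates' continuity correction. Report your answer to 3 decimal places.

1.675

Row totals: 67, 58. Column totals: 90, 35. Grand total N = 125.
Expected counts (row total × column total / N):
  Tall, AA/Aa: 67×90/125 = 48.2400
  Tall, aa: 67×35/125 = 18.7600
  Short, AA/Aa: 58×90/125 = 41.7600
  Short, aa: 58×35/125 = 16.2400
Contributions (O − E)²/E:
  (45 − 48.2400)²/48.2400 = 0.2176
  (22 − 18.7600)²/18.7600 = 0.5596
  (45 − 41.7600)²/41.7600 = 0.2514
  (13 − 16.2400)²/16.2400 = 0.6464
χ² = 0.2176 + 0.5596 + 0.2514 + 0.6464 = 1.675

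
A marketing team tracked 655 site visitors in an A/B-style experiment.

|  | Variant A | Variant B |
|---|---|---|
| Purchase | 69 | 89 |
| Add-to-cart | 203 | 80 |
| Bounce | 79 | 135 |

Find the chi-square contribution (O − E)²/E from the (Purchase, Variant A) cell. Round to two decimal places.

Row total (Purchase) = 158; column total (Variant A) = 351; N = 655.
Expected count E = 158 × 351 / 655 = 84.6687.
Contribution = (O − E)²/E = (69 − 84.6687)² / 84.6687 = 2.90.

2.90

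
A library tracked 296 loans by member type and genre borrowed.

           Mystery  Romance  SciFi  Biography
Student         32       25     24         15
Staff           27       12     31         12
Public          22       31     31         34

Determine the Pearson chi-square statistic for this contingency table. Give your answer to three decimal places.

Row totals: 96, 82, 118. Column totals: 81, 68, 86, 61. Grand total N = 296.
Expected counts (row total × column total / N):
  Student, Mystery: 96×81/296 = 26.2703
  Student, Romance: 96×68/296 = 22.0541
  Student, SciFi: 96×86/296 = 27.8919
  Student, Biography: 96×61/296 = 19.7838
  Staff, Mystery: 82×81/296 = 22.4392
  Staff, Romance: 82×68/296 = 18.8378
  Staff, SciFi: 82×86/296 = 23.8243
  Staff, Biography: 82×61/296 = 16.8986
  Public, Mystery: 118×81/296 = 32.2905
  Public, Romance: 118×68/296 = 27.1081
  Public, SciFi: 118×86/296 = 34.2838
  Public, Biography: 118×61/296 = 24.3176
Contributions (O − E)²/E:
  (32 − 26.2703)²/26.2703 = 1.2497
  (25 − 22.0541)²/22.0541 = 0.3935
  (24 − 27.8919)²/27.8919 = 0.5431
  (15 − 19.7838)²/19.7838 = 1.1567
  (27 − 22.4392)²/22.4392 = 0.9270
  (12 − 18.8378)²/18.8378 = 2.4820
  (31 − 23.8243)²/23.8243 = 2.1613
  (12 − 16.8986)²/16.8986 = 1.4200
  (22 − 32.2905)²/32.2905 = 3.2794
  (31 − 27.1081)²/27.1081 = 0.5588
  (31 − 34.2838)²/34.2838 = 0.3145
  (34 − 24.3176)²/24.3176 = 3.8552
χ² = 1.2497 + 0.3935 + 0.5431 + 1.1567 + 0.9270 + 2.4820 + 2.1613 + 1.4200 + 3.2794 + 0.5588 + 0.3145 + 3.8552 = 18.341

18.341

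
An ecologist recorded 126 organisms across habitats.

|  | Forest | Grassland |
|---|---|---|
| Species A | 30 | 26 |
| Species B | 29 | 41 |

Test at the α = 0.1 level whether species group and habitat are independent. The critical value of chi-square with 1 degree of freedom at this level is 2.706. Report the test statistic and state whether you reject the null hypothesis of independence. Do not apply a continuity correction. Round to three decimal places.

Row totals: 56, 70. Column totals: 59, 67. Grand total N = 126.
Expected counts (row total × column total / N):
  Species A, Forest: 56×59/126 = 26.2222
  Species A, Grassland: 56×67/126 = 29.7778
  Species B, Forest: 70×59/126 = 32.7778
  Species B, Grassland: 70×67/126 = 37.2222
Contributions (O − E)²/E:
  (30 − 26.2222)²/26.2222 = 0.5443
  (26 − 29.7778)²/29.7778 = 0.4793
  (29 − 32.7778)²/32.7778 = 0.4354
  (41 − 37.2222)²/37.2222 = 0.3834
χ² = 0.5443 + 0.4793 + 0.4354 + 0.3834 = 1.842
df = (2−1)(2−1) = 1. Since 1.842 < 2.706, fail to reject the null hypothesis of independence at α = 0.1.

1.842; fail to reject H₀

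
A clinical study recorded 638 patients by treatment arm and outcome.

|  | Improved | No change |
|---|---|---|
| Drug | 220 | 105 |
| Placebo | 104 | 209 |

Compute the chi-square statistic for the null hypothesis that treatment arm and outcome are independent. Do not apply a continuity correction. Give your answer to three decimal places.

Row totals: 325, 313. Column totals: 324, 314. Grand total N = 638.
Expected counts (row total × column total / N):
  Drug, Improved: 325×324/638 = 165.0470
  Drug, No change: 325×314/638 = 159.9530
  Placebo, Improved: 313×324/638 = 158.9530
  Placebo, No change: 313×314/638 = 154.0470
Contributions (O − E)²/E:
  (220 − 165.0470)²/165.0470 = 18.2968
  (105 − 159.9530)²/159.9530 = 18.8795
  (104 − 158.9530)²/158.9530 = 18.9983
  (209 − 154.0470)²/154.0470 = 19.6033
χ² = 18.2968 + 18.8795 + 18.9983 + 19.6033 = 75.778

75.778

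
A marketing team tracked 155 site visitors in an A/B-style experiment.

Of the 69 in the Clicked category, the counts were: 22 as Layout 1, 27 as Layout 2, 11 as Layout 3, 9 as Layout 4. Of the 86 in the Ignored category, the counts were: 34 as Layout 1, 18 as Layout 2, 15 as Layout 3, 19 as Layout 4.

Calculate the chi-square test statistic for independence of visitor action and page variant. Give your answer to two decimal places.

Row totals: 69, 86. Column totals: 56, 45, 26, 28. Grand total N = 155.
Expected counts (row total × column total / N):
  Clicked, Layout 1: 69×56/155 = 24.929
  Clicked, Layout 2: 69×45/155 = 20.032
  Clicked, Layout 3: 69×26/155 = 11.574
  Clicked, Layout 4: 69×28/155 = 12.465
  Ignored, Layout 1: 86×56/155 = 31.071
  Ignored, Layout 2: 86×45/155 = 24.968
  Ignored, Layout 3: 86×26/155 = 14.426
  Ignored, Layout 4: 86×28/155 = 15.535
Contributions (O − E)²/E:
  (22 − 24.929)²/24.929 = 0.3441
  (27 − 20.032)²/20.032 = 2.4238
  (11 − 11.574)²/11.574 = 0.0285
  (9 − 12.465)²/12.465 = 0.9632
  (34 − 31.071)²/31.071 = 0.2761
  (18 − 24.968)²/24.968 = 1.9446
  (15 − 14.426)²/14.426 = 0.0228
  (19 − 15.535)²/15.535 = 0.7729
χ² = 0.3441 + 2.4238 + 0.0285 + 0.9632 + 0.2761 + 1.9446 + 0.0228 + 0.7729 = 6.78

6.78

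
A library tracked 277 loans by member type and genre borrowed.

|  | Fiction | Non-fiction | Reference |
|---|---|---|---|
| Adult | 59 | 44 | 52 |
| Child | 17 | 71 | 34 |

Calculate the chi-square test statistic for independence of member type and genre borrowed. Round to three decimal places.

29.809

Row totals: 155, 122. Column totals: 76, 115, 86. Grand total N = 277.
Expected counts (row total × column total / N):
  Adult, Fiction: 155×76/277 = 42.5271
  Adult, Non-fiction: 155×115/277 = 64.3502
  Adult, Reference: 155×86/277 = 48.1227
  Child, Fiction: 122×76/277 = 33.4729
  Child, Non-fiction: 122×115/277 = 50.6498
  Child, Reference: 122×86/277 = 37.8773
Contributions (O − E)²/E:
  (59 − 42.5271)²/42.5271 = 6.3808
  (44 − 64.3502)²/64.3502 = 6.4356
  (52 − 48.1227)²/48.1227 = 0.3124
  (17 − 33.4729)²/33.4729 = 8.1068
  (71 − 50.6498)²/50.6498 = 8.1764
  (34 − 37.8773)²/37.8773 = 0.3969
χ² = 6.3808 + 6.4356 + 0.3124 + 8.1068 + 8.1764 + 0.3969 = 29.809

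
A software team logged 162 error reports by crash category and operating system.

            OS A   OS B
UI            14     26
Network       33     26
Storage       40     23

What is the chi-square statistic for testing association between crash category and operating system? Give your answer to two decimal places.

8.17

Row totals: 40, 59, 63. Column totals: 87, 75. Grand total N = 162.
Expected counts (row total × column total / N):
  UI, OS A: 40×87/162 = 21.481
  UI, OS B: 40×75/162 = 18.519
  Network, OS A: 59×87/162 = 31.685
  Network, OS B: 59×75/162 = 27.315
  Storage, OS A: 63×87/162 = 33.833
  Storage, OS B: 63×75/162 = 29.167
Contributions (O − E)²/E:
  (14 − 21.481)²/21.481 = 2.6053
  (26 − 18.519)²/18.519 = 3.0221
  (33 − 31.685)²/31.685 = 0.0546
  (26 − 27.315)²/27.315 = 0.0633
  (40 − 33.833)²/33.833 = 1.1241
  (23 − 29.167)²/29.167 = 1.3039
χ² = 2.6053 + 3.0221 + 0.0546 + 0.0633 + 1.1241 + 1.3039 = 8.17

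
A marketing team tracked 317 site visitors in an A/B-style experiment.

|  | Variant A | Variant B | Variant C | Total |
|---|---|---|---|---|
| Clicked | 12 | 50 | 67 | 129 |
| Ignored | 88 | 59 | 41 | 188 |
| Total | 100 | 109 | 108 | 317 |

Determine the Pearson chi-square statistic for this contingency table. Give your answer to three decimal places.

55.711

Grand total N = 317.
Expected counts (row total × column total / N):
  Clicked, Variant A: 129×100/317 = 40.6940
  Clicked, Variant B: 129×109/317 = 44.3565
  Clicked, Variant C: 129×108/317 = 43.9495
  Ignored, Variant A: 188×100/317 = 59.3060
  Ignored, Variant B: 188×109/317 = 64.6435
  Ignored, Variant C: 188×108/317 = 64.0505
Contributions (O − E)²/E:
  (12 − 40.6940)²/40.6940 = 20.2326
  (50 − 44.3565)²/44.3565 = 0.7180
  (67 − 43.9495)²/43.9495 = 12.0895
  (88 − 59.3060)²/59.3060 = 13.8830
  (59 − 64.6435)²/64.6435 = 0.4927
  (41 − 64.0505)²/64.0505 = 8.2954
χ² = 20.2326 + 0.7180 + 12.0895 + 13.8830 + 0.4927 + 8.2954 = 55.711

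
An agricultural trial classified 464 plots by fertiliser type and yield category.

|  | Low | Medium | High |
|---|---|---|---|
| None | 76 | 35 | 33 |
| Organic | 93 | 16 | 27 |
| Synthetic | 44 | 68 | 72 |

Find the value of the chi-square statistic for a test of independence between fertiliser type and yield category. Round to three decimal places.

Row totals: 144, 136, 184. Column totals: 213, 119, 132. Grand total N = 464.
Expected counts (row total × column total / N):
  None, Low: 144×213/464 = 66.1034
  None, Medium: 144×119/464 = 36.9310
  None, High: 144×132/464 = 40.9655
  Organic, Low: 136×213/464 = 62.4310
  Organic, Medium: 136×119/464 = 34.8793
  Organic, High: 136×132/464 = 38.6897
  Synthetic, Low: 184×213/464 = 84.4655
  Synthetic, Medium: 184×119/464 = 47.1897
  Synthetic, High: 184×132/464 = 52.3448
Contributions (O − E)²/E:
  (76 − 66.1034)²/66.1034 = 1.4817
  (35 − 36.9310)²/36.9310 = 0.1010
  (33 − 40.9655)²/40.9655 = 1.5488
  (93 − 62.4310)²/62.4310 = 14.9679
  (16 − 34.8793)²/34.8793 = 10.2189
  (27 − 38.6897)²/38.6897 = 3.5319
  (44 − 84.4655)²/84.4655 = 19.3861
  (68 − 47.1897)²/47.1897 = 9.1772
  (72 − 52.3448)²/52.3448 = 7.3804
χ² = 1.4817 + 0.1010 + 1.5488 + 14.9679 + 10.2189 + 3.5319 + 19.3861 + 9.1772 + 7.3804 = 67.794

67.794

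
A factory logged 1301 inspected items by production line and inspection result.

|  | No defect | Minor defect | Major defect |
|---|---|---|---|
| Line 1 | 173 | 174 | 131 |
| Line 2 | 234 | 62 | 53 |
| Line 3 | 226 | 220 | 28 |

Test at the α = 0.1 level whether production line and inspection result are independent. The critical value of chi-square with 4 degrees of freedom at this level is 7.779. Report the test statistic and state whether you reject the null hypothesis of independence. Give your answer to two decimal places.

Row totals: 478, 349, 474. Column totals: 633, 456, 212. Grand total N = 1301.
Expected counts (row total × column total / N):
  Line 1, No defect: 478×633/1301 = 232.5703
  Line 1, Minor defect: 478×456/1301 = 167.5388
  Line 1, Major defect: 478×212/1301 = 77.8909
  Line 2, No defect: 349×633/1301 = 169.8055
  Line 2, Minor defect: 349×456/1301 = 122.3244
  Line 2, Major defect: 349×212/1301 = 56.8701
  Line 3, No defect: 474×633/1301 = 230.6241
  Line 3, Minor defect: 474×456/1301 = 166.1368
  Line 3, Major defect: 474×212/1301 = 77.2390
Contributions (O − E)²/E:
  (173 − 232.5703)²/232.5703 = 15.2583
  (174 − 167.5388)²/167.5388 = 0.2492
  (131 − 77.8909)²/77.8909 = 36.2119
  (234 − 169.8055)²/169.8055 = 24.2686
  (62 − 122.3244)²/122.3244 = 29.7490
  (53 − 56.8701)²/56.8701 = 0.2634
  (226 − 230.6241)²/230.6241 = 0.0927
  (220 − 166.1368)²/166.1368 = 17.4630
  (28 − 77.2390)²/77.2390 = 31.3893
χ² = 15.2583 + 0.2492 + 36.2119 + 24.2686 + 29.7490 + 0.2634 + 0.0927 + 17.4630 + 31.3893 = 154.95
df = (3−1)(3−1) = 4. Since 154.95 > 7.779, reject the null hypothesis of independence at α = 0.1.

154.95; reject H₀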